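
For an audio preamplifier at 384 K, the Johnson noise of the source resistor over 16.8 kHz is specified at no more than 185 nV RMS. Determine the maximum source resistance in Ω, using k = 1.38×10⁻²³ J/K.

96.1 Ω

Johnson–Nyquist: V_n = √(4kTRB) ⇒ R = V_n² / (4kTB)
4kTB = 4 × 1.38×10⁻²³ × 384 × 1.68×10⁴ = 3.56×10⁻¹⁶
R = (1.85×10⁻⁷)² / 3.56×10⁻¹⁶ = 9.61×10¹ Ω = 96.1 Ω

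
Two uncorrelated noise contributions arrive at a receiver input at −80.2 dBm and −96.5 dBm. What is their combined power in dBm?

−80.1 dBm

Convert to linear, add, convert back:
P₁ = 9.55×10⁻¹² W, P₂ = 2.24×10⁻¹³ W
P_tot = 9.77×10⁻¹² W → 10 log₁₀(P_tot / 10⁻³) = −80.1 dBm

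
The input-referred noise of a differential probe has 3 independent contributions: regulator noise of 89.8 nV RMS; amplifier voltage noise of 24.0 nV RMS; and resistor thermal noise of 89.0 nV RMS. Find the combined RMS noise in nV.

Uncorrelated sources add in power (mean-square): V_tot = √(ΣV_i²)
V_tot = √[(8.98×10⁻⁸)² + (2.40×10⁻⁸)² + (8.90×10⁻⁸)²] = 1.29×10⁻⁷ V = 129 nV

129 nV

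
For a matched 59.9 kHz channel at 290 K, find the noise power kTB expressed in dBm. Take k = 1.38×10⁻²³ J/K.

−126.2 dBm

P_n = kTB = 1.38×10⁻²³ × 290 × 5.99×10⁴ = 2.40×10⁻¹⁶ W
In dBm: 10 log₁₀(2.40×10⁻¹⁶ / 10⁻³) = −126.2 dBm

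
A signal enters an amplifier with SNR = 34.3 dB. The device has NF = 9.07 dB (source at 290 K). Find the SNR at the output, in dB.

25.23 dB

By definition F = SNR_in/SNR_out, so in dB: SNR_out = SNR_in − NF
SNR_out = 34.3 − 9.07 = 25.23 dB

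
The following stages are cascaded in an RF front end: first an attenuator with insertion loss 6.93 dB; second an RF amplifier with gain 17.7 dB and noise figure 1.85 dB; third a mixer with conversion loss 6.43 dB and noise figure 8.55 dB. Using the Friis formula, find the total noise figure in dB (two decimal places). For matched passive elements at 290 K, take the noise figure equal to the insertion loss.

9.07 dB

Convert to linear (a loss of L dB is a gain of −L dB): F_i = 10^(NF_i/10), G_i = 10^(G_i,dB/10)
  Stage 1: F_1 = 10^(6.93/10) = 4.932, G_1 = 10^(−6.93/10) = 0.2028
  Stage 2: F_2 = 10^(1.85/10) = 1.531, G_2 = 10^(17.7/10) = 58.88
  Stage 3: F_3 = 10^(8.55/10) = 7.161, G_3 = 10^(−6.43/10) = 0.2275
Friis cascade:
  F = 4.932 + (1.531 − 1)/0.2028 + (7.161 − 1)/11.94 = 8.067
NF = 10 log₁₀(8.067) = 9.07 dB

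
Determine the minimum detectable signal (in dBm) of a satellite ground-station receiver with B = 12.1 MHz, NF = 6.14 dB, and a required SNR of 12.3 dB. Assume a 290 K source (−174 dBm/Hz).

−84.7 dBm

Sensitivity = −174 + 10 log₁₀(B) + NF + SNR_min
= −174 + 70.83 + 6.14 + 12.3
= −84.73 dBm → −84.7 dBm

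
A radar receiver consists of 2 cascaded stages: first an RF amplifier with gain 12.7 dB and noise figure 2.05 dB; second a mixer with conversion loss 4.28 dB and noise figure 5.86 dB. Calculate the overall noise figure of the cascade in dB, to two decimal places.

Convert to linear (a loss of L dB is a gain of −L dB): F_i = 10^(NF_i/10), G_i = 10^(G_i,dB/10)
  Stage 1: F_1 = 10^(2.05/10) = 1.603, G_1 = 10^(12.7/10) = 18.62
  Stage 2: F_2 = 10^(5.86/10) = 3.855, G_2 = 10^(−4.28/10) = 0.3733
Friis cascade:
  F = 1.603 + (3.855 − 1)/18.62 = 1.757
NF = 10 log₁₀(1.757) = 2.45 dB

2.45 dB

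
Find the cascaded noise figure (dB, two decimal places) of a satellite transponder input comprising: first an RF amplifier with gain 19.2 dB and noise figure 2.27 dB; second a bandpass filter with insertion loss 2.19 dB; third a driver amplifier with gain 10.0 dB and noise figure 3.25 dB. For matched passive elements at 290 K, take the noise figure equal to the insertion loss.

2.35 dB

Convert to linear (a loss of L dB is a gain of −L dB): F_i = 10^(NF_i/10), G_i = 10^(G_i,dB/10)
  Stage 1: F_1 = 10^(2.27/10) = 1.687, G_1 = 10^(19.2/10) = 83.18
  Stage 2: F_2 = 10^(2.19/10) = 1.656, G_2 = 10^(−2.19/10) = 0.6039
  Stage 3: F_3 = 10^(3.25/10) = 2.113, G_3 = 10^(10.0/10) = 10.00
Friis cascade:
  F = 1.687 + (1.656 − 1)/83.18 + (2.113 − 1)/50.23 = 1.717
NF = 10 log₁₀(1.717) = 2.35 dB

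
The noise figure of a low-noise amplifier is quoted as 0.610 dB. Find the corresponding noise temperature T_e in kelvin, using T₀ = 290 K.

43.7 K

F = 10^(0.610/10) = 1.1508
T_e = (F − 1)·T₀ = (1.1508 − 1) × 290 = 43.7 K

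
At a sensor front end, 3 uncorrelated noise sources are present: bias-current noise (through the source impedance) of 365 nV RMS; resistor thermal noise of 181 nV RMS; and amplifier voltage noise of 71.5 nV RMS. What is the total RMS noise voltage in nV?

Uncorrelated sources add in power (mean-square): V_tot = √(ΣV_i²)
V_tot = √[(3.65×10⁻⁷)² + (1.81×10⁻⁷)² + (7.15×10⁻⁸)²] = 4.14×10⁻⁷ V = 414 nV

414 nV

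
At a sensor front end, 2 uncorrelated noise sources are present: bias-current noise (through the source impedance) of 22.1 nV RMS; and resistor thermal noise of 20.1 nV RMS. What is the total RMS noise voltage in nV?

29.9 nV

Uncorrelated sources add in power (mean-square): V_tot = √(ΣV_i²)
V_tot = √[(2.21×10⁻⁸)² + (2.01×10⁻⁸)²] = 2.99×10⁻⁸ V = 29.9 nV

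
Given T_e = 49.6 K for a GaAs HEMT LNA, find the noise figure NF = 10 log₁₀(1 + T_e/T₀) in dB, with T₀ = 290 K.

F = 1 + T_e/T₀ = 1 + 49.6/290 = 1.17103
NF = 10 log₁₀(1.17103) = 0.686 dB

0.686 dB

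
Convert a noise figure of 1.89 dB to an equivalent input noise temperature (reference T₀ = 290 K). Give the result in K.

F = 10^(1.89/10) = 1.54525
T_e = (F − 1)·T₀ = (1.54525 − 1) × 290 = 158 K

158 K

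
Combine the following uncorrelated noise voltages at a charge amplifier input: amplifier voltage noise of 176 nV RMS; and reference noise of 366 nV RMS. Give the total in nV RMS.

Uncorrelated sources add in power (mean-square): V_tot = √(ΣV_i²)
V_tot = √[(1.76×10⁻⁷)² + (3.66×10⁻⁷)²] = 4.06×10⁻⁷ V = 406 nV

406 nV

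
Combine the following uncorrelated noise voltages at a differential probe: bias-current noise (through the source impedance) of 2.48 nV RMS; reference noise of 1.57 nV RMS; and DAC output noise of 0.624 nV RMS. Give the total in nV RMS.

3.00 nV

Uncorrelated sources add in power (mean-square): V_tot = √(ΣV_i²)
V_tot = √[(2.48×10⁻⁹)² + (1.57×10⁻⁹)² + (6.24×10⁻¹⁰)²] = 3.00×10⁻⁹ V = 3.00 nV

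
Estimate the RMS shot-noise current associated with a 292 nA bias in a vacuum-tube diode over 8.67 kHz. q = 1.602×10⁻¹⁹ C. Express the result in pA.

28.5 pA

I_n = √(2qI·B)
2qI·B = 2 × 1.602×10⁻¹⁹ × 2.92×10⁻⁷ × 8.67×10³ = 8.11×10⁻²² A²
I_n = √(8.11×10⁻²²) = 2.85×10⁻¹¹ A = 28.5 pA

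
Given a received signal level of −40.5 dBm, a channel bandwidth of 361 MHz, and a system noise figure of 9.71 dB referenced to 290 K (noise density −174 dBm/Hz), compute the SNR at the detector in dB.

38.2 dB

Noise floor: N = −174 + 10 log₁₀(B) + NF
10 log₁₀(3.61×10⁸) = 85.58 dB
N = −174 + 85.58 + 9.71 = −78.71 dBm
SNR = P_sig − N = −40.5 − (−78.71) = 38.21 dB → 38.2 dB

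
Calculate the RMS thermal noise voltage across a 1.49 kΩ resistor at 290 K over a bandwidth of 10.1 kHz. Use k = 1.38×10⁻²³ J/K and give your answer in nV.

V_n = √(4kTRB)
4kTRB = 4 × 1.38×10⁻²³ × 290 × 1.49×10³ × 1.01×10⁴ = 2.41×10⁻¹³ V²
V_n = √(2.41×10⁻¹³) = 4.91×10⁻⁷ V = 491 nV

491 nV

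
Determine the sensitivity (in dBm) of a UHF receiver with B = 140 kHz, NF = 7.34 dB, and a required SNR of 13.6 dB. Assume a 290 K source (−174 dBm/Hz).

−101.6 dBm

Sensitivity = −174 + 10 log₁₀(B) + NF + SNR_min
= −174 + 51.46 + 7.34 + 13.6
= −101.60 dBm → −101.6 dBm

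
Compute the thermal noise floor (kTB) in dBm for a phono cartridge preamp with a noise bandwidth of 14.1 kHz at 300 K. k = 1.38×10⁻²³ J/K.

P_n = kTB = 1.38×10⁻²³ × 300 × 1.41×10⁴ = 5.84×10⁻¹⁷ W
In dBm: 10 log₁₀(5.84×10⁻¹⁷ / 10⁻³) = −132.3 dBm

−132.3 dBm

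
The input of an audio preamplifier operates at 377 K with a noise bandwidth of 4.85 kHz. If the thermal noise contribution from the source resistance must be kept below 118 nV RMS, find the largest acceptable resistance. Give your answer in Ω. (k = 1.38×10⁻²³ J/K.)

Johnson–Nyquist: V_n = √(4kTRB) ⇒ R = V_n² / (4kTB)
4kTB = 4 × 1.38×10⁻²³ × 377 × 4.85×10³ = 1.01×10⁻¹⁶
R = (1.18×10⁻⁷)² / 1.01×10⁻¹⁶ = 1.38×10² Ω = 138 Ω

138 Ω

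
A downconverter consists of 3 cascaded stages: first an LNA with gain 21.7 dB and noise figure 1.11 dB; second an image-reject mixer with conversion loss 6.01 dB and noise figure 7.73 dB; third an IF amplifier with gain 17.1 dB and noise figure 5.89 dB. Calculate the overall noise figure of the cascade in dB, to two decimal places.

Convert to linear (a loss of L dB is a gain of −L dB): F_i = 10^(NF_i/10), G_i = 10^(G_i,dB/10)
  Stage 1: F_1 = 10^(1.11/10) = 1.291, G_1 = 10^(21.7/10) = 147.9
  Stage 2: F_2 = 10^(7.73/10) = 5.929, G_2 = 10^(−6.01/10) = 0.2506
  Stage 3: F_3 = 10^(5.89/10) = 3.882, G_3 = 10^(17.1/10) = 51.29
Friis cascade:
  F = 1.291 + (5.929 − 1)/147.9 + (3.882 − 1)/37.07 = 1.402
NF = 10 log₁₀(1.402) = 1.47 dB

1.47 dB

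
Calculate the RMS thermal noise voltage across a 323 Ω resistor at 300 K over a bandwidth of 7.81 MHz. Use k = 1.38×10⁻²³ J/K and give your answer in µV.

6.46 µV

V_n = √(4kTRB)
4kTRB = 4 × 1.38×10⁻²³ × 300 × 3.23×10² × 7.81×10⁶ = 4.18×10⁻¹¹ V²
V_n = √(4.18×10⁻¹¹) = 6.46×10⁻⁶ V = 6.46 µV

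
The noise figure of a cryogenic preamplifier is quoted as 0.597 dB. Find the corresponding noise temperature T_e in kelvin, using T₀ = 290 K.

42.7 K

F = 10^(0.597/10) = 1.14736
T_e = (F − 1)·T₀ = (1.14736 − 1) × 290 = 42.7 K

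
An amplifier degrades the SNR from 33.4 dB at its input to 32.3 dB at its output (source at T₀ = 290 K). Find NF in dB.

NF (dB) = SNR_in(dB) − SNR_out(dB) when the source is at T₀
NF = 33.4 − 32.3 = 1.1 dB

1.1 dB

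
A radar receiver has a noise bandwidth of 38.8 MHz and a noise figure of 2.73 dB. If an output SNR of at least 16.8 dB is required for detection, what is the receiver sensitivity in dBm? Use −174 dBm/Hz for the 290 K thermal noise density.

Sensitivity = −174 + 10 log₁₀(B) + NF + SNR_min
= −174 + 75.89 + 2.73 + 16.8
= −78.58 dBm → −78.6 dBm

−78.6 dBm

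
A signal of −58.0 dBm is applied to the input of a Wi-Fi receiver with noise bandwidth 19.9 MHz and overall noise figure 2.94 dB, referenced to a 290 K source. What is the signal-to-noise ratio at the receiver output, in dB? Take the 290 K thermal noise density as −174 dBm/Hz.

Noise floor: N = −174 + 10 log₁₀(B) + NF
10 log₁₀(1.99×10⁷) = 72.99 dB
N = −174 + 72.99 + 2.94 = −98.07 dBm
SNR = P_sig − N = −58.0 − (−98.07) = 40.07 dB → 40.1 dB

40.1 dB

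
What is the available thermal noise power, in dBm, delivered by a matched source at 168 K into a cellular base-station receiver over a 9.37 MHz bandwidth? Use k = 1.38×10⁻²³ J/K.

−106.6 dBm

P_n = kTB = 1.38×10⁻²³ × 168 × 9.37×10⁶ = 2.17×10⁻¹⁴ W
In dBm: 10 log₁₀(2.17×10⁻¹⁴ / 10⁻³) = −106.6 dBm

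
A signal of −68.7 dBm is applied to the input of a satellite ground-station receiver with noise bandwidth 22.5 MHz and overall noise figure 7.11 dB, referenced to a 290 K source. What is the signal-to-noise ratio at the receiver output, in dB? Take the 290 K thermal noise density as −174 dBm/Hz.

24.7 dB

Noise floor: N = −174 + 10 log₁₀(B) + NF
10 log₁₀(2.25×10⁷) = 73.52 dB
N = −174 + 73.52 + 7.11 = −93.37 dBm
SNR = P_sig − N = −68.7 − (−93.37) = 24.67 dB → 24.7 dB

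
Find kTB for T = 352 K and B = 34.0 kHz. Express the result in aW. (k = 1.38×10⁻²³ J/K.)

P_n = kTB = 1.38×10⁻²³ × 352 × 3.40×10⁴ = 1.65×10⁻¹⁶ W = 165 aW

165 aW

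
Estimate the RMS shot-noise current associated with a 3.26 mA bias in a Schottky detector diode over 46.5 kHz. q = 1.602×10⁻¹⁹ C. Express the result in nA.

I_n = √(2qI·B)
2qI·B = 2 × 1.602×10⁻¹⁹ × 3.26×10⁻³ × 4.65×10⁴ = 4.86×10⁻¹⁷ A²
I_n = √(4.86×10⁻¹⁷) = 6.97×10⁻⁹ A = 6.97 nA

6.97 nA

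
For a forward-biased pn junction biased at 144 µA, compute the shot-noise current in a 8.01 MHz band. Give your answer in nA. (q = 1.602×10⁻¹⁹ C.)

19.2 nA

I_n = √(2qI·B)
2qI·B = 2 × 1.602×10⁻¹⁹ × 1.44×10⁻⁴ × 8.01×10⁶ = 3.70×10⁻¹⁶ A²
I_n = √(3.70×10⁻¹⁶) = 1.92×10⁻⁸ A = 19.2 nA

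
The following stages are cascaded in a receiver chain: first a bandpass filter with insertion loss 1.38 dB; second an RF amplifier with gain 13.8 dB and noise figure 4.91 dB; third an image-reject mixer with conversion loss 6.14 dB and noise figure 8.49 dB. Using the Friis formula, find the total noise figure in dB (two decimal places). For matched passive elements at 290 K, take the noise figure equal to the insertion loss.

6.63 dB

Convert to linear (a loss of L dB is a gain of −L dB): F_i = 10^(NF_i/10), G_i = 10^(G_i,dB/10)
  Stage 1: F_1 = 10^(1.38/10) = 1.374, G_1 = 10^(−1.38/10) = 0.7278
  Stage 2: F_2 = 10^(4.91/10) = 3.097, G_2 = 10^(13.8/10) = 23.99
  Stage 3: F_3 = 10^(8.49/10) = 7.063, G_3 = 10^(−6.14/10) = 0.2432
Friis cascade:
  F = 1.374 + (3.097 − 1)/0.7278 + (7.063 − 1)/17.46 = 4.603
NF = 10 log₁₀(4.603) = 6.63 dB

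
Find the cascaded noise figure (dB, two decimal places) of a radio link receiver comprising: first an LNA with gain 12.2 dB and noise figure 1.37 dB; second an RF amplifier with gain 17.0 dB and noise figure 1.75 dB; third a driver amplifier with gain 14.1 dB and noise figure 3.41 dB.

Convert to linear (a loss of L dB is a gain of −L dB): F_i = 10^(NF_i/10), G_i = 10^(G_i,dB/10)
  Stage 1: F_1 = 10^(1.37/10) = 1.371, G_1 = 10^(12.2/10) = 16.60
  Stage 2: F_2 = 10^(1.75/10) = 1.496, G_2 = 10^(17.0/10) = 50.12
  Stage 3: F_3 = 10^(3.41/10) = 2.193, G_3 = 10^(14.1/10) = 25.70
Friis cascade:
  F = 1.371 + (1.496 − 1)/16.60 + (2.193 − 1)/831.8 = 1.402
NF = 10 log₁₀(1.402) = 1.47 dB

1.47 dB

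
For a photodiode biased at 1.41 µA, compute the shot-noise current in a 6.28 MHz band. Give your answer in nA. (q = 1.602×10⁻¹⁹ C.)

I_n = √(2qI·B)
2qI·B = 2 × 1.602×10⁻¹⁹ × 1.41×10⁻⁶ × 6.28×10⁶ = 2.84×10⁻¹⁸ A²
I_n = √(2.84×10⁻¹⁸) = 1.68×10⁻⁹ A = 1.68 nA

1.68 nA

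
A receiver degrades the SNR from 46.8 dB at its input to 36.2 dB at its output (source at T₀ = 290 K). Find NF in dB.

10.6 dB

NF (dB) = SNR_in(dB) − SNR_out(dB) when the source is at T₀
NF = 46.8 − 36.2 = 10.6 dB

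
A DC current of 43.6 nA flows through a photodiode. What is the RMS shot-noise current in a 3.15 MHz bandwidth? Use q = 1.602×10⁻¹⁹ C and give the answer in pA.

I_n = √(2qI·B)
2qI·B = 2 × 1.602×10⁻¹⁹ × 4.36×10⁻⁸ × 3.15×10⁶ = 4.40×10⁻²⁰ A²
I_n = √(4.40×10⁻²⁰) = 2.10×10⁻¹⁰ A = 210 pA

210 pA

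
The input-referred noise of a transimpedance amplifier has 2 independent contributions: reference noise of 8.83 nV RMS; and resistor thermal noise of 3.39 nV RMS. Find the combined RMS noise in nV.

Uncorrelated sources add in power (mean-square): V_tot = √(ΣV_i²)
V_tot = √[(8.83×10⁻⁹)² + (3.39×10⁻⁹)²] = 9.46×10⁻⁹ V = 9.46 nV

9.46 nV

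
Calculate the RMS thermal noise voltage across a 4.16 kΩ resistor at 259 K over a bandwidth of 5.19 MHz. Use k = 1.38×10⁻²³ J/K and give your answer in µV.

17.6 µV

V_n = √(4kTRB)
4kTRB = 4 × 1.38×10⁻²³ × 259 × 4.16×10³ × 5.19×10⁶ = 3.09×10⁻¹⁰ V²
V_n = √(3.09×10⁻¹⁰) = 1.76×10⁻⁵ V = 17.6 µV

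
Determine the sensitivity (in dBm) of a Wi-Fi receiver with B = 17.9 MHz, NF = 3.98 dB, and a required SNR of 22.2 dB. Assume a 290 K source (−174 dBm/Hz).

Sensitivity = −174 + 10 log₁₀(B) + NF + SNR_min
= −174 + 72.53 + 3.98 + 22.2
= −75.29 dBm → −75.3 dBm

−75.3 dBm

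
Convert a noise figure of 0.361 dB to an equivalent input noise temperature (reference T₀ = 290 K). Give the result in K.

25.1 K

F = 10^(0.361/10) = 1.08668
T_e = (F − 1)·T₀ = (1.08668 − 1) × 290 = 25.1 K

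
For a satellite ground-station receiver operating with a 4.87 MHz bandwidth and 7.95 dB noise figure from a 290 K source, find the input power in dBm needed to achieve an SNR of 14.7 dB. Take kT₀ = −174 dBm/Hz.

Sensitivity = −174 + 10 log₁₀(B) + NF + SNR_min
= −174 + 66.88 + 7.95 + 14.7
= −84.47 dBm → −84.5 dBm

−84.5 dBm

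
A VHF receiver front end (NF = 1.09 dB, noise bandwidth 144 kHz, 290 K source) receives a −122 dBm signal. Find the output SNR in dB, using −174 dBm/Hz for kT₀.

−0.7 dB

Noise floor: N = −174 + 10 log₁₀(B) + NF
10 log₁₀(1.44×10⁵) = 51.58 dB
N = −174 + 51.58 + 1.09 = −121.33 dBm
SNR = P_sig − N = −122 − (−121.33) = −0.67 dB → −0.7 dB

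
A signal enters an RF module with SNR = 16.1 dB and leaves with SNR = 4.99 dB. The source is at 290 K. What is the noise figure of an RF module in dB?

11.11 dB

NF (dB) = SNR_in(dB) − SNR_out(dB) when the source is at T₀
NF = 16.1 − 4.99 = 11.11 dB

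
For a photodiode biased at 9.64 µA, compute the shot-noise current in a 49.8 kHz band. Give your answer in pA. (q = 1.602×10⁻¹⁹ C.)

392 pA

I_n = √(2qI·B)
2qI·B = 2 × 1.602×10⁻¹⁹ × 9.64×10⁻⁶ × 4.98×10⁴ = 1.54×10⁻¹⁹ A²
I_n = √(1.54×10⁻¹⁹) = 3.92×10⁻¹⁰ A = 392 pA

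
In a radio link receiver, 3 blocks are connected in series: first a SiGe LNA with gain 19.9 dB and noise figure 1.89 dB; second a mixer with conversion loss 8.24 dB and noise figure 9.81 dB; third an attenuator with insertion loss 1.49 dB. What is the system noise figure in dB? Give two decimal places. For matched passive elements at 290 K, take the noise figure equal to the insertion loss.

2.20 dB

Convert to linear (a loss of L dB is a gain of −L dB): F_i = 10^(NF_i/10), G_i = 10^(G_i,dB/10)
  Stage 1: F_1 = 10^(1.89/10) = 1.545, G_1 = 10^(19.9/10) = 97.72
  Stage 2: F_2 = 10^(9.81/10) = 9.572, G_2 = 10^(−8.24/10) = 0.1500
  Stage 3: F_3 = 10^(1.49/10) = 1.409, G_3 = 10^(−1.49/10) = 0.7096
Friis cascade:
  F = 1.545 + (9.572 − 1)/97.72 + (1.409 − 1)/14.66 = 1.661
NF = 10 log₁₀(1.661) = 2.20 dB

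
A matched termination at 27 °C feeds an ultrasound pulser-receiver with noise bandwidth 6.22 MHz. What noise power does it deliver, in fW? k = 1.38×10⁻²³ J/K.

25.8 fW

T = 27 °C + 273.15 = 300.15 K
P_n = kTB = 1.38×10⁻²³ × 300.15 × 6.22×10⁶ = 2.58×10⁻¹⁴ W = 25.8 fW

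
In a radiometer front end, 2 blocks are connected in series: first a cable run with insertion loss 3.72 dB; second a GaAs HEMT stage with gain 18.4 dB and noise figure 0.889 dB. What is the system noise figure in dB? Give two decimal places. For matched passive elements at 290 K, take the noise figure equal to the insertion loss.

Convert to linear (a loss of L dB is a gain of −L dB): F_i = 10^(NF_i/10), G_i = 10^(G_i,dB/10)
  Stage 1: F_1 = 10^(3.72/10) = 2.355, G_1 = 10^(−3.72/10) = 0.4246
  Stage 2: F_2 = 10^(0.889/10) = 1.227, G_2 = 10^(18.4/10) = 69.18
Friis cascade:
  F = 2.355 + (1.227 − 1)/0.4246 = 2.890
NF = 10 log₁₀(2.890) = 4.61 dB

4.61 dB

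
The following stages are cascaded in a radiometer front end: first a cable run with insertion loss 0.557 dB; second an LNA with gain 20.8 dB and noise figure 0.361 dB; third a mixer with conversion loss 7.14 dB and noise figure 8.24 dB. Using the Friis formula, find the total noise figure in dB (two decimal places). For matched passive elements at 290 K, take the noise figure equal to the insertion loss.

Convert to linear (a loss of L dB is a gain of −L dB): F_i = 10^(NF_i/10), G_i = 10^(G_i,dB/10)
  Stage 1: F_1 = 10^(0.557/10) = 1.137, G_1 = 10^(−0.557/10) = 0.8796
  Stage 2: F_2 = 10^(0.361/10) = 1.087, G_2 = 10^(20.8/10) = 120.2
  Stage 3: F_3 = 10^(8.24/10) = 6.668, G_3 = 10^(−7.14/10) = 0.1932
Friis cascade:
  F = 1.137 + (1.087 − 1)/0.8796 + (6.668 − 1)/105.8 = 1.289
NF = 10 log₁₀(1.289) = 1.10 dB

1.10 dB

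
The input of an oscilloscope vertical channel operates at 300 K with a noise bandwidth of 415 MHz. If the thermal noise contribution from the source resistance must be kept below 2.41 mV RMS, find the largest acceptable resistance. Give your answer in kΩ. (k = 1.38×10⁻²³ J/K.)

845 kΩ

Johnson–Nyquist: V_n = √(4kTRB) ⇒ R = V_n² / (4kTB)
4kTB = 4 × 1.38×10⁻²³ × 300 × 4.15×10⁸ = 6.87×10⁻¹²
R = (2.41×10⁻³)² / 6.87×10⁻¹² = 8.45×10⁵ Ω = 845 kΩ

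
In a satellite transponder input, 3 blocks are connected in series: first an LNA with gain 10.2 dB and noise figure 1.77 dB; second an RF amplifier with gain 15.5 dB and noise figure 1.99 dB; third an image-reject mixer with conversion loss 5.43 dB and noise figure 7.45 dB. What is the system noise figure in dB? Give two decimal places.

Convert to linear (a loss of L dB is a gain of −L dB): F_i = 10^(NF_i/10), G_i = 10^(G_i,dB/10)
  Stage 1: F_1 = 10^(1.77/10) = 1.503, G_1 = 10^(10.2/10) = 10.47
  Stage 2: F_2 = 10^(1.99/10) = 1.581, G_2 = 10^(15.5/10) = 35.48
  Stage 3: F_3 = 10^(7.45/10) = 5.559, G_3 = 10^(−5.43/10) = 0.2864
Friis cascade:
  F = 1.503 + (1.581 − 1)/10.47 + (5.559 − 1)/371.5 = 1.571
NF = 10 log₁₀(1.571) = 1.96 dB

1.96 dB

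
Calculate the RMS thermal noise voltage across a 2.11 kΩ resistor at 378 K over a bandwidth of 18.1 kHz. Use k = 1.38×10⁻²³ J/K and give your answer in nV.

V_n = √(4kTRB)
4kTRB = 4 × 1.38×10⁻²³ × 378 × 2.11×10³ × 1.81×10⁴ = 7.97×10⁻¹³ V²
V_n = √(7.97×10⁻¹³) = 8.93×10⁻⁷ V = 893 nV

893 nV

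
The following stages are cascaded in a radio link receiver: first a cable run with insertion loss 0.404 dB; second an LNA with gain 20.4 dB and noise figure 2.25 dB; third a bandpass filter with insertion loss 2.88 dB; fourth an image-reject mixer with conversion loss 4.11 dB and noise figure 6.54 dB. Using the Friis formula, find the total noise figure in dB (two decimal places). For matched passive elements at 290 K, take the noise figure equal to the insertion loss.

Convert to linear (a loss of L dB is a gain of −L dB): F_i = 10^(NF_i/10), G_i = 10^(G_i,dB/10)
  Stage 1: F_1 = 10^(0.404/10) = 1.097, G_1 = 10^(−0.404/10) = 0.9112
  Stage 2: F_2 = 10^(2.25/10) = 1.679, G_2 = 10^(20.4/10) = 109.6
  Stage 3: F_3 = 10^(2.88/10) = 1.941, G_3 = 10^(−2.88/10) = 0.5152
  Stage 4: F_4 = 10^(6.54/10) = 4.508, G_4 = 10^(−4.11/10) = 0.3882
Friis cascade:
  F = 1.097 + (1.679 − 1)/0.9112 + (1.941 − 1)/99.91 + (4.508 − 1)/51.48 = 1.920
NF = 10 log₁₀(1.920) = 2.83 dB

2.83 dB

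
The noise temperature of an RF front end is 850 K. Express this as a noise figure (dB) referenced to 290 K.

F = 1 + T_e/T₀ = 1 + 850/290 = 3.93103
NF = 10 log₁₀(3.93103) = 5.95 dB

5.95 dB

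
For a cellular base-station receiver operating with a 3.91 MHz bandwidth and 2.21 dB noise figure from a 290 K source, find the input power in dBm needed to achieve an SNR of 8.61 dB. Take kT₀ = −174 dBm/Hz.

−97.3 dBm

Sensitivity = −174 + 10 log₁₀(B) + NF + SNR_min
= −174 + 65.92 + 2.21 + 8.61
= −97.26 dBm → −97.3 dBm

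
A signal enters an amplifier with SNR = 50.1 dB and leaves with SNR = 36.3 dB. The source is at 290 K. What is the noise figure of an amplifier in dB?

13.8 dB

NF (dB) = SNR_in(dB) − SNR_out(dB) when the source is at T₀
NF = 50.1 − 36.3 = 13.8 dB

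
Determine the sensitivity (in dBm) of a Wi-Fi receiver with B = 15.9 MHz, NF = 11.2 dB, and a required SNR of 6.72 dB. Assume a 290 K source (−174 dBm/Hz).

Sensitivity = −174 + 10 log₁₀(B) + NF + SNR_min
= −174 + 72.01 + 11.2 + 6.72
= −84.07 dBm → −84.1 dBm

−84.1 dBm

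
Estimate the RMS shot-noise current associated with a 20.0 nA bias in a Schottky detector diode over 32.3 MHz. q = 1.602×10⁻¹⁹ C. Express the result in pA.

I_n = √(2qI·B)
2qI·B = 2 × 1.602×10⁻¹⁹ × 2.00×10⁻⁸ × 3.23×10⁷ = 2.07×10⁻¹⁹ A²
I_n = √(2.07×10⁻¹⁹) = 4.55×10⁻¹⁰ A = 455 pA

455 pA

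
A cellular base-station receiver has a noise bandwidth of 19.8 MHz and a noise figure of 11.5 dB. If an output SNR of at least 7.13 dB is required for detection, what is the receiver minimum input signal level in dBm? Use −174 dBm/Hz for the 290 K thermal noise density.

Sensitivity = −174 + 10 log₁₀(B) + NF + SNR_min
= −174 + 72.97 + 11.5 + 7.13
= −82.40 dBm → −82.4 dBm

−82.4 dBm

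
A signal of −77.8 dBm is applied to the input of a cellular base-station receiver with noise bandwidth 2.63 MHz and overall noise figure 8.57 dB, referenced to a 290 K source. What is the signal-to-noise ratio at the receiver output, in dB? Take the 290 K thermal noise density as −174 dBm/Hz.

Noise floor: N = −174 + 10 log₁₀(B) + NF
10 log₁₀(2.63×10⁶) = 64.2 dB
N = −174 + 64.2 + 8.57 = −101.23 dBm
SNR = P_sig − N = −77.8 − (−101.23) = 23.43 dB → 23.4 dB

23.4 dB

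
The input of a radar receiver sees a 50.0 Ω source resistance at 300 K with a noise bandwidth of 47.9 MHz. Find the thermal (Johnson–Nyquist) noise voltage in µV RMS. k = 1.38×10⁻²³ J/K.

6.30 µV

V_n = √(4kTRB)
4kTRB = 4 × 1.38×10⁻²³ × 300 × 5.00×10¹ × 4.79×10⁷ = 3.97×10⁻¹¹ V²
V_n = √(3.97×10⁻¹¹) = 6.30×10⁻⁶ V = 6.30 µV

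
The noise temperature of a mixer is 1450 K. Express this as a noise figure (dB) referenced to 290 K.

7.78 dB

F = 1 + T_e/T₀ = 1 + 1450/290 = 6
NF = 10 log₁₀(6) = 7.78 dB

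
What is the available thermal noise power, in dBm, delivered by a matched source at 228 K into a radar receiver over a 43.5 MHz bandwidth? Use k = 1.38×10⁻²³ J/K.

P_n = kTB = 1.38×10⁻²³ × 228 × 4.35×10⁷ = 1.37×10⁻¹³ W
In dBm: 10 log₁₀(1.37×10⁻¹³ / 10⁻³) = −98.6 dBm

−98.6 dBm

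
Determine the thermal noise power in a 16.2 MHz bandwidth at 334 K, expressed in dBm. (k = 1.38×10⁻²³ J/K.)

−101.3 dBm

P_n = kTB = 1.38×10⁻²³ × 334 × 1.62×10⁷ = 7.47×10⁻¹⁴ W
In dBm: 10 log₁₀(7.47×10⁻¹⁴ / 10⁻³) = −101.3 dBm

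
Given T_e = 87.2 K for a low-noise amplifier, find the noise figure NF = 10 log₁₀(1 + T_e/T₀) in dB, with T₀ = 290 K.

F = 1 + T_e/T₀ = 1 + 87.2/290 = 1.30069
NF = 10 log₁₀(1.30069) = 1.14 dB

1.14 dB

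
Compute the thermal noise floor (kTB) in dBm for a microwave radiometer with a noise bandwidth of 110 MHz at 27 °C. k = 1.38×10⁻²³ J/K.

T = 27 °C + 273.15 = 300.15 K
P_n = kTB = 1.38×10⁻²³ × 300.15 × 1.10×10⁸ = 4.56×10⁻¹³ W
In dBm: 10 log₁₀(4.56×10⁻¹³ / 10⁻³) = −93.4 dBm

−93.4 dBm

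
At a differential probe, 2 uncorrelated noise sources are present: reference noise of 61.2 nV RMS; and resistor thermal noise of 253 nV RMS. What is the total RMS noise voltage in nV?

Uncorrelated sources add in power (mean-square): V_tot = √(ΣV_i²)
V_tot = √[(6.12×10⁻⁸)² + (2.53×10⁻⁷)²] = 2.60×10⁻⁷ V = 260 nV

260 nV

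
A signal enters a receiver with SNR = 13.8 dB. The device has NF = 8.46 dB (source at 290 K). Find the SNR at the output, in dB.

5.34 dB

By definition F = SNR_in/SNR_out, so in dB: SNR_out = SNR_in − NF
SNR_out = 13.8 − 8.46 = 5.34 dB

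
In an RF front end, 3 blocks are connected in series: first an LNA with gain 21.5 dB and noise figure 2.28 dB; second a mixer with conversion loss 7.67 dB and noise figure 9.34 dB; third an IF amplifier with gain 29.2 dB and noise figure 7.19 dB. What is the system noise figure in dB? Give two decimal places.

Convert to linear (a loss of L dB is a gain of −L dB): F_i = 10^(NF_i/10), G_i = 10^(G_i,dB/10)
  Stage 1: F_1 = 10^(2.28/10) = 1.690, G_1 = 10^(21.5/10) = 141.3
  Stage 2: F_2 = 10^(9.34/10) = 8.590, G_2 = 10^(−7.67/10) = 0.1710
  Stage 3: F_3 = 10^(7.19/10) = 5.236, G_3 = 10^(29.2/10) = 831.8
Friis cascade:
  F = 1.690 + (8.590 − 1)/141.3 + (5.236 − 1)/24.15 = 1.920
NF = 10 log₁₀(1.920) = 2.83 dB

2.83 dB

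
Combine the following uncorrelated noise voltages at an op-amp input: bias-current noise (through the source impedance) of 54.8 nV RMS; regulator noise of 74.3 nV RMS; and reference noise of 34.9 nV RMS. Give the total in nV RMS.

98.7 nV

Uncorrelated sources add in power (mean-square): V_tot = √(ΣV_i²)
V_tot = √[(5.48×10⁻⁸)² + (7.43×10⁻⁸)² + (3.49×10⁻⁸)²] = 9.87×10⁻⁸ V = 98.7 nV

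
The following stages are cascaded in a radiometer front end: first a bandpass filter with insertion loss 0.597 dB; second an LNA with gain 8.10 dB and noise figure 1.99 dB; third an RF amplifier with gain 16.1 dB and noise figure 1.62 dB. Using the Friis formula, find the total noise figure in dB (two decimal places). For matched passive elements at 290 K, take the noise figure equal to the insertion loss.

Convert to linear (a loss of L dB is a gain of −L dB): F_i = 10^(NF_i/10), G_i = 10^(G_i,dB/10)
  Stage 1: F_1 = 10^(0.597/10) = 1.147, G_1 = 10^(−0.597/10) = 0.8716
  Stage 2: F_2 = 10^(1.99/10) = 1.581, G_2 = 10^(8.10/10) = 6.457
  Stage 3: F_3 = 10^(1.62/10) = 1.452, G_3 = 10^(16.1/10) = 40.74
Friis cascade:
  F = 1.147 + (1.581 − 1)/0.8716 + (1.452 − 1)/5.627 = 1.895
NF = 10 log₁₀(1.895) = 2.78 dB

2.78 dB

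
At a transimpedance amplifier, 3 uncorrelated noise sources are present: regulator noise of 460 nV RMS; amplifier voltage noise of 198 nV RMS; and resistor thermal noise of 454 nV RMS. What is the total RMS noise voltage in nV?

Uncorrelated sources add in power (mean-square): V_tot = √(ΣV_i²)
V_tot = √[(4.60×10⁻⁷)² + (1.98×10⁻⁷)² + (4.54×10⁻⁷)²] = 6.76×10⁻⁷ V = 676 nV

676 nV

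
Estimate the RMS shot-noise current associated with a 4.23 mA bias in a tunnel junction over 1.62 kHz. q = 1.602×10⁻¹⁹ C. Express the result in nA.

1.48 nA

I_n = √(2qI·B)
2qI·B = 2 × 1.602×10⁻¹⁹ × 4.23×10⁻³ × 1.62×10³ = 2.20×10⁻¹⁸ A²
I_n = √(2.20×10⁻¹⁸) = 1.48×10⁻⁹ A = 1.48 nA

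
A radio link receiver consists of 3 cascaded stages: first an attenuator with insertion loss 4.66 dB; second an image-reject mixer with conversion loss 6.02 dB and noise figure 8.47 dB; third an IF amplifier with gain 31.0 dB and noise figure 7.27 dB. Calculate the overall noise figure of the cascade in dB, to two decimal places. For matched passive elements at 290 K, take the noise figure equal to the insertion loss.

18.53 dB

Convert to linear (a loss of L dB is a gain of −L dB): F_i = 10^(NF_i/10), G_i = 10^(G_i,dB/10)
  Stage 1: F_1 = 10^(4.66/10) = 2.924, G_1 = 10^(−4.66/10) = 0.3420
  Stage 2: F_2 = 10^(8.47/10) = 7.031, G_2 = 10^(−6.02/10) = 0.2500
  Stage 3: F_3 = 10^(7.27/10) = 5.333, G_3 = 10^(31.0/10) = 1259
Friis cascade:
  F = 2.924 + (7.031 − 1)/0.3420 + (5.333 − 1)/0.08551 = 71.24
NF = 10 log₁₀(71.24) = 18.53 dB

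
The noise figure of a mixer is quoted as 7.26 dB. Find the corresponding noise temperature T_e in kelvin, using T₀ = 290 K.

1253 K

F = 10^(7.26/10) = 5.32108
T_e = (F − 1)·T₀ = (5.32108 − 1) × 290 = 1253 K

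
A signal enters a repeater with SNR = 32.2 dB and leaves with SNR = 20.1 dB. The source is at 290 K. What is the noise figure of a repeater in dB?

NF (dB) = SNR_in(dB) − SNR_out(dB) when the source is at T₀
NF = 32.2 − 20.1 = 12.1 dB

12.1 dB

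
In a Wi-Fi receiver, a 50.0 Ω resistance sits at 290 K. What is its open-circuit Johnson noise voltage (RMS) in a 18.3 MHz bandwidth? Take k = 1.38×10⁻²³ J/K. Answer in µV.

3.83 µV

V_n = √(4kTRB)
4kTRB = 4 × 1.38×10⁻²³ × 290 × 5.00×10¹ × 1.83×10⁷ = 1.46×10⁻¹¹ V²
V_n = √(1.46×10⁻¹¹) = 3.83×10⁻⁶ V = 3.83 µV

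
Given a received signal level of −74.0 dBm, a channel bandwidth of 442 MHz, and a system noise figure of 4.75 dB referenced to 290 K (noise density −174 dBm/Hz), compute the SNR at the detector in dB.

8.8 dB

Noise floor: N = −174 + 10 log₁₀(B) + NF
10 log₁₀(4.42×10⁸) = 86.45 dB
N = −174 + 86.45 + 4.75 = −82.80 dBm
SNR = P_sig − N = −74.0 − (−82.80) = 8.80 dB → 8.8 dB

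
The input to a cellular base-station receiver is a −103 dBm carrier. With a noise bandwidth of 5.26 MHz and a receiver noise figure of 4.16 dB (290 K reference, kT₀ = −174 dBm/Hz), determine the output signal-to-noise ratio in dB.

Noise floor: N = −174 + 10 log₁₀(B) + NF
10 log₁₀(5.26×10⁶) = 67.21 dB
N = −174 + 67.21 + 4.16 = −102.63 dBm
SNR = P_sig − N = −103 − (−102.63) = −0.37 dB → −0.4 dB

−0.4 dB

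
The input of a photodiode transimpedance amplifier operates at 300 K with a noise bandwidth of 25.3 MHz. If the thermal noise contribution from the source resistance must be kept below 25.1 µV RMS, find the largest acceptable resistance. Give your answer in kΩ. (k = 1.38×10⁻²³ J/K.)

Johnson–Nyquist: V_n = √(4kTRB) ⇒ R = V_n² / (4kTB)
4kTB = 4 × 1.38×10⁻²³ × 300 × 2.53×10⁷ = 4.19×10⁻¹³
R = (2.51×10⁻⁵)² / 4.19×10⁻¹³ = 1.50×10³ Ω = 1.50 kΩ

1.50 kΩ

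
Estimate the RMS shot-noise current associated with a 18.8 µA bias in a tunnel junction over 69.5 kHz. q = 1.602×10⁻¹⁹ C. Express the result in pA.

I_n = √(2qI·B)
2qI·B = 2 × 1.602×10⁻¹⁹ × 1.88×10⁻⁵ × 6.95×10⁴ = 4.19×10⁻¹⁹ A²
I_n = √(4.19×10⁻¹⁹) = 6.47×10⁻¹⁰ A = 647 pA

647 pA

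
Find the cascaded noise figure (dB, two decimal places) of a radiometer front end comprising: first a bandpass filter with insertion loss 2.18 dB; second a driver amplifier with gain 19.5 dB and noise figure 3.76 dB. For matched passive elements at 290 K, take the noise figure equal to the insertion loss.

5.94 dB

Convert to linear (a loss of L dB is a gain of −L dB): F_i = 10^(NF_i/10), G_i = 10^(G_i,dB/10)
  Stage 1: F_1 = 10^(2.18/10) = 1.652, G_1 = 10^(−2.18/10) = 0.6053
  Stage 2: F_2 = 10^(3.76/10) = 2.377, G_2 = 10^(19.5/10) = 89.13
Friis cascade:
  F = 1.652 + (2.377 − 1)/0.6053 = 3.926
NF = 10 log₁₀(3.926) = 5.94 dB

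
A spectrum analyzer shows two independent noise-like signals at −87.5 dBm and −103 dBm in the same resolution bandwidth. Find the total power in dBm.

−87.4 dBm

Convert to linear, add, convert back:
P₁ = 1.78×10⁻¹² W, P₂ = 5.01×10⁻¹⁴ W
P_tot = 1.83×10⁻¹² W → 10 log₁₀(P_tot / 10⁻³) = −87.4 dBm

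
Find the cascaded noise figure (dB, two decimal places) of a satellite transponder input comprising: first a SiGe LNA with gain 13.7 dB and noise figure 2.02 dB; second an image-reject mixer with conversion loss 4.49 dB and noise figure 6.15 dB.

Convert to linear (a loss of L dB is a gain of −L dB): F_i = 10^(NF_i/10), G_i = 10^(G_i,dB/10)
  Stage 1: F_1 = 10^(2.02/10) = 1.592, G_1 = 10^(13.7/10) = 23.44
  Stage 2: F_2 = 10^(6.15/10) = 4.121, G_2 = 10^(−4.49/10) = 0.3556
Friis cascade:
  F = 1.592 + (4.121 − 1)/23.44 = 1.725
NF = 10 log₁₀(1.725) = 2.37 dB

2.37 dB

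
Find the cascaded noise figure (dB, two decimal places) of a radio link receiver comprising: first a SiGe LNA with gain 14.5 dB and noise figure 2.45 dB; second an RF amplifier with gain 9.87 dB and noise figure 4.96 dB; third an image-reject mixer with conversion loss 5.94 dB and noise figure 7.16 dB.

2.67 dB

Convert to linear (a loss of L dB is a gain of −L dB): F_i = 10^(NF_i/10), G_i = 10^(G_i,dB/10)
  Stage 1: F_1 = 10^(2.45/10) = 1.758, G_1 = 10^(14.5/10) = 28.18
  Stage 2: F_2 = 10^(4.96/10) = 3.133, G_2 = 10^(9.87/10) = 9.705
  Stage 3: F_3 = 10^(7.16/10) = 5.200, G_3 = 10^(−5.94/10) = 0.2547
Friis cascade:
  F = 1.758 + (3.133 − 1)/28.18 + (5.200 − 1)/273.5 = 1.849
NF = 10 log₁₀(1.849) = 2.67 dB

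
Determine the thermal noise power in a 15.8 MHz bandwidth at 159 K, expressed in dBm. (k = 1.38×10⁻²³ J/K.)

−104.6 dBm

P_n = kTB = 1.38×10⁻²³ × 159 × 1.58×10⁷ = 3.47×10⁻¹⁴ W
In dBm: 10 log₁₀(3.47×10⁻¹⁴ / 10⁻³) = −104.6 dBm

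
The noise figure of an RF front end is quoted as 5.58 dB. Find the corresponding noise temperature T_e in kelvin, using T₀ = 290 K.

F = 10^(5.58/10) = 3.6141
T_e = (F − 1)·T₀ = (3.6141 − 1) × 290 = 758 K

758 K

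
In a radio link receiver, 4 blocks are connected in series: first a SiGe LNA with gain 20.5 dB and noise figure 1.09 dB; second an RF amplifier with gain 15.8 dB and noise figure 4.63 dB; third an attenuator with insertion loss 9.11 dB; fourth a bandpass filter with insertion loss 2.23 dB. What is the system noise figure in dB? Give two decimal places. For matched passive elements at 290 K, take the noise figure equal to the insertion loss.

Convert to linear (a loss of L dB is a gain of −L dB): F_i = 10^(NF_i/10), G_i = 10^(G_i,dB/10)
  Stage 1: F_1 = 10^(1.09/10) = 1.285, G_1 = 10^(20.5/10) = 112.2
  Stage 2: F_2 = 10^(4.63/10) = 2.904, G_2 = 10^(15.8/10) = 38.02
  Stage 3: F_3 = 10^(9.11/10) = 8.147, G_3 = 10^(−9.11/10) = 0.1227
  Stage 4: F_4 = 10^(2.23/10) = 1.671, G_4 = 10^(−2.23/10) = 0.5984
Friis cascade:
  F = 1.285 + (2.904 − 1)/112.2 + (8.147 − 1)/4266 + (1.671 − 1)/523.6 = 1.305
NF = 10 log₁₀(1.305) = 1.16 dB

1.16 dB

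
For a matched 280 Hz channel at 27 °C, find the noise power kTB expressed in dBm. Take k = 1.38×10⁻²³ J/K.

T = 27 °C + 273.15 = 300.15 K
P_n = kTB = 1.38×10⁻²³ × 300.15 × 2.80×10² = 1.16×10⁻¹⁸ W
In dBm: 10 log₁₀(1.16×10⁻¹⁸ / 10⁻³) = −149.4 dBm

−149.4 dBm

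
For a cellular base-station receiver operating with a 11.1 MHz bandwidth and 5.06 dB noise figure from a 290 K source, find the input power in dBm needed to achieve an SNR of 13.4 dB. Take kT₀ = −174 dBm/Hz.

Sensitivity = −174 + 10 log₁₀(B) + NF + SNR_min
= −174 + 70.45 + 5.06 + 13.4
= −85.09 dBm → −85.1 dBm

−85.1 dBm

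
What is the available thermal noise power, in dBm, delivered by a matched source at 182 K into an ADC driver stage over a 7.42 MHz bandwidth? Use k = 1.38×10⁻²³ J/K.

−107.3 dBm

P_n = kTB = 1.38×10⁻²³ × 182 × 7.42×10⁶ = 1.86×10⁻¹⁴ W
In dBm: 10 log₁₀(1.86×10⁻¹⁴ / 10⁻³) = −107.3 dBm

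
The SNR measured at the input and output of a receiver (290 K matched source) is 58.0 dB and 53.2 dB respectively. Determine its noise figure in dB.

NF (dB) = SNR_in(dB) − SNR_out(dB) when the source is at T₀
NF = 58.0 − 53.2 = 4.8 dB

4.8 dB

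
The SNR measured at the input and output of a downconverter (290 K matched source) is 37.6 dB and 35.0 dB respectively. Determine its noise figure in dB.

2.6 dB

NF (dB) = SNR_in(dB) − SNR_out(dB) when the source is at T₀
NF = 37.6 − 35.0 = 2.6 dB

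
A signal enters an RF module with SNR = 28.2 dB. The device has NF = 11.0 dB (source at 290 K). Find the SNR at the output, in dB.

By definition F = SNR_in/SNR_out, so in dB: SNR_out = SNR_in − NF
SNR_out = 28.2 − 11.0 = 17.2 dB

17.2 dB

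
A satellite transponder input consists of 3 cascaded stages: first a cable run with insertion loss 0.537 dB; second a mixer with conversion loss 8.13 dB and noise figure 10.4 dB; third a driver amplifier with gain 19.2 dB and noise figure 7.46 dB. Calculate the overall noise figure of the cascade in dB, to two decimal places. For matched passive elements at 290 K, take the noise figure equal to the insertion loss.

16.63 dB

Convert to linear (a loss of L dB is a gain of −L dB): F_i = 10^(NF_i/10), G_i = 10^(G_i,dB/10)
  Stage 1: F_1 = 10^(0.537/10) = 1.132, G_1 = 10^(−0.537/10) = 0.8837
  Stage 2: F_2 = 10^(10.4/10) = 10.96, G_2 = 10^(−8.13/10) = 0.1538
  Stage 3: F_3 = 10^(7.46/10) = 5.572, G_3 = 10^(19.2/10) = 83.18
Friis cascade:
  F = 1.132 + (10.96 − 1)/0.8837 + (5.572 − 1)/0.1359 = 46.04
NF = 10 log₁₀(46.04) = 16.63 dB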